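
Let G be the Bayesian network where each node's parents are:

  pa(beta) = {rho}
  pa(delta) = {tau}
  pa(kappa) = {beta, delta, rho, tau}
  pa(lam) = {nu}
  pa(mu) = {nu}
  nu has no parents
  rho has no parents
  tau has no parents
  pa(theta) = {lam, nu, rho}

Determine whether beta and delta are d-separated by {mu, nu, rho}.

Yes

Enumerating the 4 paths from beta to delta and testing each for blocking by {mu, nu, rho}:
Path 1: beta ← rho → kappa ← delta
  rho is a fork here and rho is conditioned on, so the path is blocked at rho.
Path 2: beta ← rho → kappa ← tau → delta
  rho is a fork here and rho is conditioned on, so the path is blocked at rho.
Path 3: beta → kappa ← delta
  kappa is a collider here and neither kappa nor any of its descendants is conditioned on, so the collider stays closed — the path is blocked at kappa.
Path 4: beta → kappa ← tau → delta
  kappa is a collider here and neither kappa nor any of its descendants is conditioned on, so the collider stays closed — the path is blocked at kappa.
Since every path is blocked, d-separation holds.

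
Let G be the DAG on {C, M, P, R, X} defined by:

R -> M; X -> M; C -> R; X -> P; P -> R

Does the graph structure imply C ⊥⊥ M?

2 paths connect C and M; each must be blocked for d-separation to hold:
Path 1: C → R → M
  R is a chain and R is not conditioned on — no node blocks this path, so it is active.
Path 2: C → R ← P ← X → M
  R is a collider here and neither R nor any of its descendants is conditioned on, so the collider stays closed — the path is blocked at R.
Since the path C → R → M is active, C and M are not d-separated given ∅.

No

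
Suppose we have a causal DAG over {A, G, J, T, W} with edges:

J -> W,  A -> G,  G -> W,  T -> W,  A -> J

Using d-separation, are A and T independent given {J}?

There are 2 undirected paths between A and T; checking each against the conditioning set {J}:
  1. A → G → W ← T — G:chain[open]; W:collider[blocks] ⇒ blocked
  2. A → J → W ← T — J:chain[blocks]; W:collider[blocks] ⇒ blocked
Every path is blocked, so A and T are d-separated given {J}.

Yes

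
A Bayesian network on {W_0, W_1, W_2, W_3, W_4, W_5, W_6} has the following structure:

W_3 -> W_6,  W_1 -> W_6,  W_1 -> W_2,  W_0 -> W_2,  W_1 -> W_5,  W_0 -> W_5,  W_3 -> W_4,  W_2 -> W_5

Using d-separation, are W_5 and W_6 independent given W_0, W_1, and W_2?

Enumerating the 3 paths from W_5 to W_6 and testing each for blocking by {W_0, W_1, W_2}:
Path 1: W_5 ← W_0 → W_2 ← W_1 → W_6
  W_0 is a fork here and W_0 is conditioned on, so the path is blocked at W_0.
Path 2: W_5 ← W_1 → W_6
  W_1 is a fork here and W_1 is conditioned on, so the path is blocked at W_1.
Path 3: W_5 ← W_2 ← W_1 → W_6
  W_2 is a chain here and W_2 is conditioned on, so the path is blocked at W_2.
Since every path is blocked, d-separation holds.

Yes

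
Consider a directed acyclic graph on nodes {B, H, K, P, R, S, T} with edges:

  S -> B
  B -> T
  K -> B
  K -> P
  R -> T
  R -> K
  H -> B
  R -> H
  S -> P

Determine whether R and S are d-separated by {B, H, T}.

We examine all 6 paths between R and S:
Path 1: R → H → B ← S
  H is a chain here and H is conditioned on, so the path is blocked at H.
Path 2: R → H → B ← K → P ← S
  H is a chain here and H is conditioned on, so the path is blocked at H.
Path 3: R → K → B ← S
  K is a chain and K is not conditioned on; B is a collider and B is conditioned on, which opens it — no node blocks this path, so it is active.
Path 4: R → K → P ← S
  P is a collider here and neither P nor any of its descendants is conditioned on, so the collider stays closed — the path is blocked at P.
Path 5: R → T ← B ← S
  B is a chain here and B is conditioned on, so the path is blocked at B.
Path 6: R → T ← B ← K → P ← S
  B is a chain here and B is conditioned on, so the path is blocked at B.
Since the path R → K → B ← S is active, R and S are not d-separated given {B, H, T}.

No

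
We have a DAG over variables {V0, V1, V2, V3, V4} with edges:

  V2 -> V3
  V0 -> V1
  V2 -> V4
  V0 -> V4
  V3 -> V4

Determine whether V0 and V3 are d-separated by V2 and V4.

Enumerating the 2 paths from V0 to V3 and testing each for blocking by {V2, V4}:
Path 1: V0 → V4 ← V3
  V4 is a collider and V4 is conditioned on, which opens it — no node blocks this path, so it is active.
Path 2: V0 → V4 ← V2 → V3
  V2 is a fork here and V2 is conditioned on, so the path is blocked at V2.
Since the path V0 → V4 ← V3 is active, V0 and V3 are not d-separated given {V2, V4}.

No — V0 and V3 are not d-separated given {V2, V4}.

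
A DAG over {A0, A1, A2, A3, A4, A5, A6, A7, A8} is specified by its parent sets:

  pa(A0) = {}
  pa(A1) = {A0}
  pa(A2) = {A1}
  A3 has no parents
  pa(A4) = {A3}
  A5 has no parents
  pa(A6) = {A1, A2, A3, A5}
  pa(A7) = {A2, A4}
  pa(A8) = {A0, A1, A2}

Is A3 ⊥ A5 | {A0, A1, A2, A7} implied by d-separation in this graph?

There are 5 undirected paths between A3 and A5; checking each against the conditioning set {A0, A1, A2, A7}:
Path 1: A3 → A4 → A7 ← A2 → A8 ← A1 → A6 ← A5
  A2 is a fork here and A2 is conditioned on, so the path is blocked at A2.
Path 2: A3 → A4 → A7 ← A2 → A8 ← A0 → A1 → A6 ← A5
  A2 is a fork here and A2 is conditioned on, so the path is blocked at A2.
Path 3: A3 → A4 → A7 ← A2 → A6 ← A5
  A2 is a fork here and A2 is conditioned on, so the path is blocked at A2.
Path 4: A3 → A4 → A7 ← A2 ← A1 → A6 ← A5
  A2 is a chain here and A2 is conditioned on, so the path is blocked at A2.
Path 5: A3 → A6 ← A5
  A6 is a collider here and neither A6 nor any of its descendants is conditioned on, so the collider stays closed — the path is blocked at A6.
Every path is blocked, so A3 and A5 are d-separated given {A0, A1, A2, A7}.

Yes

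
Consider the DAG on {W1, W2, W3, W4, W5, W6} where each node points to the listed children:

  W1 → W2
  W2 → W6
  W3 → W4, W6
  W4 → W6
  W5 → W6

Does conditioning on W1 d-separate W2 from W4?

There are 2 undirected paths between W2 and W4; checking each against the conditioning set {W1}:
  1. W2 → W6 ← W4 — W6:collider[blocks] ⇒ blocked
  2. W2 → W6 ← W3 → W4 — W6:collider[blocks]; W3:fork[open] ⇒ blocked
All paths are blocked; W2 ⊥ W4 | {W1} holds.

Yes — W2 and W4 are d-separated given {W1}.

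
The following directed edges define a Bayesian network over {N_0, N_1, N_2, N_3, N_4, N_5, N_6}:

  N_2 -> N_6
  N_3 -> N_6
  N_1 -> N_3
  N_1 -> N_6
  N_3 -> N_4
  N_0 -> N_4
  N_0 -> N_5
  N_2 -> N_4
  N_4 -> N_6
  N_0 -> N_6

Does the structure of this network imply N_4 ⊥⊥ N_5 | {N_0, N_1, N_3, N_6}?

Enumerating the 5 paths from N_4 to N_5 and testing each for blocking by {N_0, N_1, N_3, N_6}:
Path 1: N_4 ← N_0 → N_5
  N_0 is a fork here and N_0 is conditioned on, so the path is blocked at N_0.
Path 2: N_4 ← N_3 → N_6 ← N_0 → N_5
  N_3 is a fork here and N_3 is conditioned on, so the path is blocked at N_3.
Path 3: N_4 ← N_3 ← N_1 → N_6 ← N_0 → N_5
  N_3 is a chain here and N_3 is conditioned on, so the path is blocked at N_3.
Path 4: N_4 → N_6 ← N_0 → N_5
  N_0 is a fork here and N_0 is conditioned on, so the path is blocked at N_0.
Path 5: N_4 ← N_2 → N_6 ← N_0 → N_5
  N_0 is a fork here and N_0 is conditioned on, so the path is blocked at N_0.
All paths are blocked; N_4 ⊥ N_5 | {N_0, N_1, N_3, N_6} holds.

Yes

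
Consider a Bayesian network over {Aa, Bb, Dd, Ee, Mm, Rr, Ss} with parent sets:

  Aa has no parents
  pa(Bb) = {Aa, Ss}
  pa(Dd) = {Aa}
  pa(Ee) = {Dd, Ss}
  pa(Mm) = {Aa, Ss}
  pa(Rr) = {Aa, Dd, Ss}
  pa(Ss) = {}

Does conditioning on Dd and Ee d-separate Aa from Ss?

6 paths connect Aa and Ss; each must be blocked for d-separation to hold:
  1. Aa → Dd → Rr ← Ss — Dd:chain[blocks]; Rr:collider[blocks] ⇒ blocked
  2. Aa → Dd → Ee ← Ss — Dd:chain[blocks]; Ee:collider[open] ⇒ blocked
  3. Aa → Rr ← Dd → Ee ← Ss — Rr:collider[blocks]; Dd:fork[blocks]; Ee:collider[open] ⇒ blocked
  4. Aa → Rr ← Ss — Rr:collider[blocks] ⇒ blocked
  5. Aa → Bb ← Ss — Bb:collider[blocks] ⇒ blocked
  6. Aa → Mm ← Ss — Mm:collider[blocks] ⇒ blocked
Since every path is blocked, d-separation holds.

Yes — Aa and Ss are d-separated given {Dd, Ee}.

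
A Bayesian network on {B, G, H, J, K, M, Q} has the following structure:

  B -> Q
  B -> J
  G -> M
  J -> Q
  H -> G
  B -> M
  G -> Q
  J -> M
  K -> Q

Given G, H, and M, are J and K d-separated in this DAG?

Yes

Enumerating the 5 paths from J to K and testing each for blocking by {G, H, M}:
Path 1: J → Q ← K
  Q is a collider here and neither Q nor any of its descendants is conditioned on, so the collider stays closed — the path is blocked at Q.
Path 2: J ← B → Q ← K
  Q is a collider here and neither Q nor any of its descendants is conditioned on, so the collider stays closed — the path is blocked at Q.
Path 3: J ← B → M ← G → Q ← K
  G is a fork here and G is conditioned on, so the path is blocked at G.
Path 4: J → M ← B → Q ← K
  Q is a collider here and neither Q nor any of its descendants is conditioned on, so the collider stays closed — the path is blocked at Q.
Path 5: J → M ← G → Q ← K
  G is a fork here and G is conditioned on, so the path is blocked at G.
All paths are blocked; J ⊥ K | {G, H, M} holds.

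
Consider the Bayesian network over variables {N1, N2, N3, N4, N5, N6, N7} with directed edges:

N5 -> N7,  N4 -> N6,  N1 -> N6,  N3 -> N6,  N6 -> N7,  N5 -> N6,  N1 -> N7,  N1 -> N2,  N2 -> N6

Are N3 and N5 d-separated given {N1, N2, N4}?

Yes

Enumerating the 4 paths from N3 to N5 and testing each for blocking by {N1, N2, N4}:
Path 1: N3 → N6 ← N1 → N7 ← N5
  N6 is a collider here and neither N6 nor any of its descendants is conditioned on, so the collider stays closed — the path is blocked at N6.
Path 2: N3 → N6 ← N5
  N6 is a collider here and neither N6 nor any of its descendants is conditioned on, so the collider stays closed — the path is blocked at N6.
Path 3: N3 → N6 → N7 ← N5
  N7 is a collider here and neither N7 nor any of its descendants is conditioned on, so the collider stays closed — the path is blocked at N7.
Path 4: N3 → N6 ← N2 ← N1 → N7 ← N5
  N6 is a collider here and neither N6 nor any of its descendants is conditioned on, so the collider stays closed — the path is blocked at N6.
Since every path is blocked, d-separation holds.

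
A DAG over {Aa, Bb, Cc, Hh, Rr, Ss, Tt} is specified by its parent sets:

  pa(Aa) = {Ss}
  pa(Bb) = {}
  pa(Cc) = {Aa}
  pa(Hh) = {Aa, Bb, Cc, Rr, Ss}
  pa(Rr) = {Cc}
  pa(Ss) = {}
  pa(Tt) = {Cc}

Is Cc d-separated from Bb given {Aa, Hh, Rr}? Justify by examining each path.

No

Enumerating the 4 paths from Cc to Bb and testing each for blocking by {Aa, Hh, Rr}:
Path 1: Cc → Hh ← Bb
  Hh is a collider and Hh is conditioned on, which opens it — no node blocks this path, so it is active.
Path 2: Cc → Rr → Hh ← Bb
  Rr is a chain here and Rr is conditioned on, so the path is blocked at Rr.
Path 3: Cc ← Aa → Hh ← Bb
  Aa is a fork here and Aa is conditioned on, so the path is blocked at Aa.
Path 4: Cc ← Aa ← Ss → Hh ← Bb
  Aa is a chain here and Aa is conditioned on, so the path is blocked at Aa.
At least one path is unblocked, so d-separation fails.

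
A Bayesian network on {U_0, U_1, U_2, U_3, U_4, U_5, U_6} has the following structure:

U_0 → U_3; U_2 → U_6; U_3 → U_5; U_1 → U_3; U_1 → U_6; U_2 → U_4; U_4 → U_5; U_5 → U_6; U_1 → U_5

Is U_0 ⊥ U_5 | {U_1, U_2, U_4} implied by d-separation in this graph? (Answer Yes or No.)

No — U_0 and U_5 are not d-separated given {U_1, U_2, U_4}.

There are 4 undirected paths between U_0 and U_5; checking each against the conditioning set {U_1, U_2, U_4}:
Path 1: U_0 → U_3 ← U_1 → U_6 ← U_5
  U_3 is a collider here and neither U_3 nor any of its descendants is conditioned on, so the collider stays closed — the path is blocked at U_3.
Path 2: U_0 → U_3 ← U_1 → U_6 ← U_2 → U_4 → U_5
  U_3 is a collider here and neither U_3 nor any of its descendants is conditioned on, so the collider stays closed — the path is blocked at U_3.
Path 3: U_0 → U_3 ← U_1 → U_5
  U_3 is a collider here and neither U_3 nor any of its descendants is conditioned on, so the collider stays closed — the path is blocked at U_3.
Path 4: U_0 → U_3 → U_5
  U_3 is a chain and U_3 is not conditioned on — no node blocks this path, so it is active.
At least one path is unblocked, so d-separation fails.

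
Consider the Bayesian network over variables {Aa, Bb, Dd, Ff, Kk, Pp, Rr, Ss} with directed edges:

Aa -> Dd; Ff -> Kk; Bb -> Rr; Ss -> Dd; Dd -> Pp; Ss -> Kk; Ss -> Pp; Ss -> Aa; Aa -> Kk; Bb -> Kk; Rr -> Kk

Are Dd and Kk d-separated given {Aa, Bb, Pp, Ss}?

Yes — Dd and Kk are d-separated given {Aa, Bb, Pp, Ss}.

There are 6 undirected paths between Dd and Kk; checking each against the conditioning set {Aa, Bb, Pp, Ss}:
Path 1: Dd ← Aa → Kk
  Aa is a fork here and Aa is conditioned on, so the path is blocked at Aa.
Path 2: Dd ← Aa ← Ss → Kk
  Aa is a chain here and Aa is conditioned on, so the path is blocked at Aa.
Path 3: Dd → Pp ← Ss → Aa → Kk
  Ss is a fork here and Ss is conditioned on, so the path is blocked at Ss.
Path 4: Dd → Pp ← Ss → Kk
  Ss is a fork here and Ss is conditioned on, so the path is blocked at Ss.
Path 5: Dd ← Ss → Aa → Kk
  Ss is a fork here and Ss is conditioned on, so the path is blocked at Ss.
Path 6: Dd ← Ss → Kk
  Ss is a fork here and Ss is conditioned on, so the path is blocked at Ss.
Every path is blocked, so Dd and Kk are d-separated given {Aa, Bb, Pp, Ss}.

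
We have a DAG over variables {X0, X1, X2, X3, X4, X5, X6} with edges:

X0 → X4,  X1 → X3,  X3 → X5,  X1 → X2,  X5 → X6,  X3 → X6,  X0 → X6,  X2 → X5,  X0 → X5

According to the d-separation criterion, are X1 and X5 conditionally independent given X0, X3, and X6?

There are 4 undirected paths between X1 and X5; checking each against the conditioning set {X0, X3, X6}:
Path 1: X1 → X3 → X6 ← X0 → X5
  X3 is a chain here and X3 is conditioned on, so the path is blocked at X3.
Path 2: X1 → X3 → X6 ← X5
  X3 is a chain here and X3 is conditioned on, so the path is blocked at X3.
Path 3: X1 → X3 → X5
  X3 is a chain here and X3 is conditioned on, so the path is blocked at X3.
Path 4: X1 → X2 → X5
  X2 is a chain and X2 is not conditioned on — no node blocks this path, so it is active.
At least one path is unblocked, so d-separation fails.

No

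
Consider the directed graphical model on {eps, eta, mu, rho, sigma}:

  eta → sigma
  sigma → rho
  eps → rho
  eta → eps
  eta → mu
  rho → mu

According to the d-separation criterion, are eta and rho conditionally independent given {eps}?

Enumerating the 3 paths from eta to rho and testing each for blocking by {eps}:
  1. eta → sigma → rho — sigma:chain[open] ⇒ active
  2. eta → eps → rho — eps:chain[blocks] ⇒ blocked
  3. eta → mu ← rho — mu:collider[blocks] ⇒ blocked
Because an active path exists, eta and rho are not d-separated.

No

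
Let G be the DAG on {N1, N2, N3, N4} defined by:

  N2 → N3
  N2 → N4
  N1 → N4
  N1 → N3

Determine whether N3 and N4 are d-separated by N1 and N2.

We examine all 2 paths between N3 and N4:
Path 1: N3 ← N1 → N4
  N1 is a fork here and N1 is conditioned on, so the path is blocked at N1.
Path 2: N3 ← N2 → N4
  N2 is a fork here and N2 is conditioned on, so the path is blocked at N2.
All paths are blocked; N3 ⊥ N4 | {N1, N2} holds.

Yes — N3 and N4 are d-separated given {N1, N2}.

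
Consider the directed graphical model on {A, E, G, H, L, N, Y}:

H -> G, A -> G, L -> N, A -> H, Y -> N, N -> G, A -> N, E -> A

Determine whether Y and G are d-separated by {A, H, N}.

Yes — Y and G are d-separated given {A, H, N}.

We examine all 3 paths between Y and G:
  1. Y → N → G — N:chain[blocks] ⇒ blocked
  2. Y → N ← A → H → G — N:collider[open]; A:fork[blocks]; H:chain[blocks] ⇒ blocked
  3. Y → N ← A → G — N:collider[open]; A:fork[blocks] ⇒ blocked
All paths are blocked; Y ⊥ G | {A, H, N} holds.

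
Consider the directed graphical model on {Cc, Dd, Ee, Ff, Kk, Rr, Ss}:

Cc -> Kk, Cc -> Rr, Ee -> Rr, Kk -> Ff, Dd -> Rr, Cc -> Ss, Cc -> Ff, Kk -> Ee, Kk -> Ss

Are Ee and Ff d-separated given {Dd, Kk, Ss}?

Yes

Enumerating the 6 paths from Ee to Ff and testing each for blocking by {Dd, Kk, Ss}:
Path 1: Ee ← Kk → Ff
  Kk is a fork here and Kk is conditioned on, so the path is blocked at Kk.
Path 2: Ee ← Kk → Ss ← Cc → Ff
  Kk is a fork here and Kk is conditioned on, so the path is blocked at Kk.
Path 3: Ee ← Kk ← Cc → Ff
  Kk is a chain here and Kk is conditioned on, so the path is blocked at Kk.
Path 4: Ee → Rr ← Cc → Ff
  Rr is a collider here and neither Rr nor any of its descendants is conditioned on, so the collider stays closed — the path is blocked at Rr.
Path 5: Ee → Rr ← Cc → Kk → Ff
  Rr is a collider here and neither Rr nor any of its descendants is conditioned on, so the collider stays closed — the path is blocked at Rr.
Path 6: Ee → Rr ← Cc → Ss ← Kk → Ff
  Rr is a collider here and neither Rr nor any of its descendants is conditioned on, so the collider stays closed — the path is blocked at Rr.
Since every path is blocked, d-separation holds.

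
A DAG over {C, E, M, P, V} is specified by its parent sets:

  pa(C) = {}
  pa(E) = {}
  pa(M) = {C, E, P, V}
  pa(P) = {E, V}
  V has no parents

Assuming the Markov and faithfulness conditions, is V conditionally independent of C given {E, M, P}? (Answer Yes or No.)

We examine all 3 paths between V and C:
  1. V → M ← C — M:collider[open] ⇒ active
  2. V → P ← E → M ← C — P:collider[open]; E:fork[blocks]; M:collider[open] ⇒ blocked
  3. V → P → M ← C — P:chain[blocks]; M:collider[open] ⇒ blocked
Since the path V → M ← C is active, V and C are not d-separated given {E, M, P}.

No — V and C are not d-separated given {E, M, P}.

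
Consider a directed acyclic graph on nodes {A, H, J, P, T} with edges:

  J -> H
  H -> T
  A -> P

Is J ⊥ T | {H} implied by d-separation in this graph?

The only undirected path from J to T is:
Path 1: J → H → T
  H is a chain here and H is conditioned on, so the path is blocked at H.
Every path is blocked, so J and T are d-separated given {H}.

Yes — J and T are d-separated given {H}.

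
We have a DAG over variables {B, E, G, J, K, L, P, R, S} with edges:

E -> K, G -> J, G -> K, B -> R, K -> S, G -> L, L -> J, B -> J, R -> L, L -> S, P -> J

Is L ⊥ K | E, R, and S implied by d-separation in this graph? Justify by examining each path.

We examine all 4 paths between L and K:
Path 1: L → J ← G → K
  J is a collider here and neither J nor any of its descendants is conditioned on, so the collider stays closed — the path is blocked at J.
Path 2: L → S ← K
  S is a collider and S is conditioned on, which opens it — no node blocks this path, so it is active.
Path 3: L ← R ← B → J ← G → K
  R is a chain here and R is conditioned on, so the path is blocked at R.
Path 4: L ← G → K
  G is a fork and G is not conditioned on — no node blocks this path, so it is active.
At least one path is unblocked, so d-separation fails.

No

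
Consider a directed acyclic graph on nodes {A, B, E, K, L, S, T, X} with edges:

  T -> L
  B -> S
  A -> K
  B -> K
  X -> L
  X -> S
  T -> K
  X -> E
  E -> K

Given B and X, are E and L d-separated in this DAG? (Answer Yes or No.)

Enumerating the 4 paths from E to L and testing each for blocking by {B, X}:
  1. E ← X → S ← B → K ← T → L — X:fork[blocks]; S:collider[blocks]; B:fork[blocks]; K:collider[blocks]; T:fork[open] ⇒ blocked
  2. E ← X → L — X:fork[blocks] ⇒ blocked
  3. E → K ← T → L — K:collider[blocks]; T:fork[open] ⇒ blocked
  4. E → K ← B → S ← X → L — K:collider[blocks]; B:fork[blocks]; S:collider[blocks]; X:fork[blocks] ⇒ blocked
Every path is blocked, so E and L are d-separated given {B, X}.

Yes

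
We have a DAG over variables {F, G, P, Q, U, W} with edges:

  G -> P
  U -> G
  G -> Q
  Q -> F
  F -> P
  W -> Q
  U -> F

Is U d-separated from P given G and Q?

We examine all 4 paths between U and P:
Path 1: U → G → Q → F → P
  G is a chain here and G is conditioned on, so the path is blocked at G.
Path 2: U → G → P
  G is a chain here and G is conditioned on, so the path is blocked at G.
Path 3: U → F ← Q ← G → P
  F is a collider here and neither F nor any of its descendants is conditioned on, so the collider stays closed — the path is blocked at F.
Path 4: U → F → P
  F is a chain and F is not conditioned on — no node blocks this path, so it is active.
Since the path U → F → P is active, U and P are not d-separated given {G, Q}.

No — U and P are not d-separated given {G, Q}.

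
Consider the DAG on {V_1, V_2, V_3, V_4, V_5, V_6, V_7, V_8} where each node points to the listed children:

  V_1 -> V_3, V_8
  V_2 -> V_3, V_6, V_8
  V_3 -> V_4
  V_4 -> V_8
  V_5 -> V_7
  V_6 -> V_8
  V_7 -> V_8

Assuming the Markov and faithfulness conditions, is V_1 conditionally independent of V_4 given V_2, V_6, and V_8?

No

We examine all 6 paths between V_1 and V_4:
Path 1: V_1 → V_3 ← V_2 → V_8 ← V_4
  V_2 is a fork here and V_2 is conditioned on, so the path is blocked at V_2.
Path 2: V_1 → V_3 ← V_2 → V_6 → V_8 ← V_4
  V_2 is a fork here and V_2 is conditioned on, so the path is blocked at V_2.
Path 3: V_1 → V_3 → V_4
  V_3 is a chain and V_3 is not conditioned on — no node blocks this path, so it is active.
Path 4: V_1 → V_8 ← V_2 → V_3 → V_4
  V_2 is a fork here and V_2 is conditioned on, so the path is blocked at V_2.
Path 5: V_1 → V_8 ← V_4
  V_8 is a collider and V_8 is conditioned on, which opens it — no node blocks this path, so it is active.
Path 6: V_1 → V_8 ← V_6 ← V_2 → V_3 → V_4
  V_6 is a chain here and V_6 is conditioned on, so the path is blocked at V_6.
Since the path V_1 → V_3 → V_4 is active, V_1 and V_4 are not d-separated given {V_2, V_6, V_8}.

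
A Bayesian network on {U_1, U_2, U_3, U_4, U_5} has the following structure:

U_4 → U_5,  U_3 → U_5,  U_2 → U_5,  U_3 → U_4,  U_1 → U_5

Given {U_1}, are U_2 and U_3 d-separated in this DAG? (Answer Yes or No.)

Yes — U_2 and U_3 are d-separated given {U_1}.

There are 2 undirected paths between U_2 and U_3; checking each against the conditioning set {U_1}:
Path 1: U_2 → U_5 ← U_3
  U_5 is a collider here and neither U_5 nor any of its descendants is conditioned on, so the collider stays closed — the path is blocked at U_5.
Path 2: U_2 → U_5 ← U_4 ← U_3
  U_5 is a collider here and neither U_5 nor any of its descendants is conditioned on, so the collider stays closed — the path is blocked at U_5.
Every path is blocked, so U_2 and U_3 are d-separated given {U_1}.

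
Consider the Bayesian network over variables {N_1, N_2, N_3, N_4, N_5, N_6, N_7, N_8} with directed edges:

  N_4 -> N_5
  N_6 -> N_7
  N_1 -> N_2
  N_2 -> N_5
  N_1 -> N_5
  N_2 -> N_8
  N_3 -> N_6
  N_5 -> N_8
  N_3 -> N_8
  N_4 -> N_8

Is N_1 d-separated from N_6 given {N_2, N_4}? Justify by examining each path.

There are 6 undirected paths between N_1 and N_6; checking each against the conditioning set {N_2, N_4}:
Path 1: N_1 → N_2 → N_8 ← N_3 → N_6
  N_2 is a chain here and N_2 is conditioned on, so the path is blocked at N_2.
Path 2: N_1 → N_2 → N_5 → N_8 ← N_3 → N_6
  N_2 is a chain here and N_2 is conditioned on, so the path is blocked at N_2.
Path 3: N_1 → N_2 → N_5 ← N_4 → N_8 ← N_3 → N_6
  N_2 is a chain here and N_2 is conditioned on, so the path is blocked at N_2.
Path 4: N_1 → N_5 → N_8 ← N_3 → N_6
  N_8 is a collider here and neither N_8 nor any of its descendants is conditioned on, so the collider stays closed — the path is blocked at N_8.
Path 5: N_1 → N_5 ← N_4 → N_8 ← N_3 → N_6
  N_5 is a collider here and neither N_5 nor any of its descendants is conditioned on, so the collider stays closed — the path is blocked at N_5.
Path 6: N_1 → N_5 ← N_2 → N_8 ← N_3 → N_6
  N_5 is a collider here and neither N_5 nor any of its descendants is conditioned on, so the collider stays closed — the path is blocked at N_5.
All paths are blocked; N_1 ⊥ N_6 | {N_2, N_4} holds.

Yes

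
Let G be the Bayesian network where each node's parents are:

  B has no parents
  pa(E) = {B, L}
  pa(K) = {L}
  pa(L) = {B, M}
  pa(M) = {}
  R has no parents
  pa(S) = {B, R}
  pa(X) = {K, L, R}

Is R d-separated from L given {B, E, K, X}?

There are 4 undirected paths between R and L; checking each against the conditioning set {B, E, K, X}:
Path 1: R → X ← K ← L
  K is a chain here and K is conditioned on, so the path is blocked at K.
Path 2: R → X ← L
  X is a collider and X is conditioned on, which opens it — no node blocks this path, so it is active.
Path 3: R → S ← B → L
  S is a collider here and neither S nor any of its descendants is conditioned on, so the collider stays closed — the path is blocked at S.
Path 4: R → S ← B → E ← L
  S is a collider here and neither S nor any of its descendants is conditioned on, so the collider stays closed — the path is blocked at S.
Because an active path exists, R and L are not d-separated.

No — R and L are not d-separated given {B, E, K, X}.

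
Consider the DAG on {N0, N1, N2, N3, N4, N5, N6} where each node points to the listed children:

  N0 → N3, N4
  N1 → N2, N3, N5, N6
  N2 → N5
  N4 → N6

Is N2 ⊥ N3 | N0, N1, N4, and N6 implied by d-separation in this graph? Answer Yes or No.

We examine all 4 paths between N2 and N3:
Path 1: N2 → N5 ← N1 → N6 ← N4 ← N0 → N3
  N5 is a collider here and neither N5 nor any of its descendants is conditioned on, so the collider stays closed — the path is blocked at N5.
Path 2: N2 → N5 ← N1 → N3
  N5 is a collider here and neither N5 nor any of its descendants is conditioned on, so the collider stays closed — the path is blocked at N5.
Path 3: N2 ← N1 → N6 ← N4 ← N0 → N3
  N1 is a fork here and N1 is conditioned on, so the path is blocked at N1.
Path 4: N2 ← N1 → N3
  N1 is a fork here and N1 is conditioned on, so the path is blocked at N1.
Since every path is blocked, d-separation holds.

Yes — N2 and N3 are d-separated given {N0, N1, N4, N6}.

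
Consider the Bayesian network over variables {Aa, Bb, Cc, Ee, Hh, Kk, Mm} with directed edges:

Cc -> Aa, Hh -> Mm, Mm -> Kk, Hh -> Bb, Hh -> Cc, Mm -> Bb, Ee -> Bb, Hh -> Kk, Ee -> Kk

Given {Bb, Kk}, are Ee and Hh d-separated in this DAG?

Enumerating the 6 paths from Ee to Hh and testing each for blocking by {Bb, Kk}:
Path 1: Ee → Kk ← Mm → Bb ← Hh
  Kk is a collider and Kk is conditioned on, which opens it; Mm is a fork and Mm is not conditioned on; Bb is a collider and Bb is conditioned on, which opens it — no node blocks this path, so it is active.
Path 2: Ee → Kk ← Mm ← Hh
  Kk is a collider and Kk is conditioned on, which opens it; Mm is a chain and Mm is not conditioned on — no node blocks this path, so it is active.
Path 3: Ee → Kk ← Hh
  Kk is a collider and Kk is conditioned on, which opens it — no node blocks this path, so it is active.
Path 4: Ee → Bb ← Mm → Kk ← Hh
  Bb is a collider and Bb is conditioned on, which opens it; Mm is a fork and Mm is not conditioned on; Kk is a collider and Kk is conditioned on, which opens it — no node blocks this path, so it is active.
Path 5: Ee → Bb ← Mm ← Hh
  Bb is a collider and Bb is conditioned on, which opens it; Mm is a chain and Mm is not conditioned on — no node blocks this path, so it is active.
Path 6: Ee → Bb ← Hh
  Bb is a collider and Bb is conditioned on, which opens it — no node blocks this path, so it is active.
Since the path Ee → Kk ← Mm → Bb ← Hh is active, Ee and Hh are not d-separated given {Bb, Kk}.

No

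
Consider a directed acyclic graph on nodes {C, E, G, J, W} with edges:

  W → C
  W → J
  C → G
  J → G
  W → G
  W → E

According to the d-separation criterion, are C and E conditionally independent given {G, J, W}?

Yes

Enumerating the 3 paths from C to E and testing each for blocking by {G, J, W}:
  1. C ← W → E — W:fork[blocks] ⇒ blocked
  2. C → G ← W → E — G:collider[open]; W:fork[blocks] ⇒ blocked
  3. C → G ← J ← W → E — G:collider[open]; J:chain[blocks]; W:fork[blocks] ⇒ blocked
Since every path is blocked, d-separation holds.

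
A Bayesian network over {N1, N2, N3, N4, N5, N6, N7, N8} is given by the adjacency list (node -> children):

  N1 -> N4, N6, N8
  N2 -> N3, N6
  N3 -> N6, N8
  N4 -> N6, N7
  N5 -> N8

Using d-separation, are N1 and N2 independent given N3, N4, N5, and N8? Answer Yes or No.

Yes

Enumerating the 6 paths from N1 to N2 and testing each for blocking by {N3, N4, N5, N8}:
Path 1: N1 → N6 ← N3 ← N2
  N6 is a collider here and neither N6 nor any of its descendants is conditioned on, so the collider stays closed — the path is blocked at N6.
Path 2: N1 → N6 ← N2
  N6 is a collider here and neither N6 nor any of its descendants is conditioned on, so the collider stays closed — the path is blocked at N6.
Path 3: N1 → N8 ← N3 → N6 ← N2
  N3 is a fork here and N3 is conditioned on, so the path is blocked at N3.
Path 4: N1 → N8 ← N3 ← N2
  N3 is a chain here and N3 is conditioned on, so the path is blocked at N3.
Path 5: N1 → N4 → N6 ← N3 ← N2
  N4 is a chain here and N4 is conditioned on, so the path is blocked at N4.
Path 6: N1 → N4 → N6 ← N2
  N4 is a chain here and N4 is conditioned on, so the path is blocked at N4.
Every path is blocked, so N1 and N2 are d-separated given {N3, N4, N5, N8}.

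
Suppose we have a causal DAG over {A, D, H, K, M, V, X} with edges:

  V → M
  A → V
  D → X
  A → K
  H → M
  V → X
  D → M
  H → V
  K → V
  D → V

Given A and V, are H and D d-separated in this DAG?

No

6 paths connect H and D; each must be blocked for d-separation to hold:
  1. H → M ← D — M:collider[blocks] ⇒ blocked
  2. H → M ← V ← D — M:collider[blocks]; V:chain[blocks] ⇒ blocked
  3. H → M ← V → X ← D — M:collider[blocks]; V:fork[blocks]; X:collider[blocks] ⇒ blocked
  4. H → V ← D — V:collider[open] ⇒ active
  5. H → V → M ← D — V:chain[blocks]; M:collider[blocks] ⇒ blocked
  6. H → V → X ← D — V:chain[blocks]; X:collider[blocks] ⇒ blocked
Since the path H → V ← D is active, H and D are not d-separated given {A, V}.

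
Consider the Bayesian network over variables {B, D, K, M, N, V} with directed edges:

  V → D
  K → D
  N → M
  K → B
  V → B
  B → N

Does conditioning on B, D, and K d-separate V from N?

2 paths connect V and N; each must be blocked for d-separation to hold:
Path 1: V → D ← K → B → N
  K is a fork here and K is conditioned on, so the path is blocked at K.
Path 2: V → B → N
  B is a chain here and B is conditioned on, so the path is blocked at B.
Since every path is blocked, d-separation holds.

Yes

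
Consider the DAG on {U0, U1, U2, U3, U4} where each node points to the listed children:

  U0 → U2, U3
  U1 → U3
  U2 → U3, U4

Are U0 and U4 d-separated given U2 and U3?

Yes — U0 and U4 are d-separated given {U2, U3}.

2 paths connect U0 and U4; each must be blocked for d-separation to hold:
Path 1: U0 → U2 → U4
  U2 is a chain here and U2 is conditioned on, so the path is blocked at U2.
Path 2: U0 → U3 ← U2 → U4
  U2 is a fork here and U2 is conditioned on, so the path is blocked at U2.
Every path is blocked, so U0 and U4 are d-separated given {U2, U3}.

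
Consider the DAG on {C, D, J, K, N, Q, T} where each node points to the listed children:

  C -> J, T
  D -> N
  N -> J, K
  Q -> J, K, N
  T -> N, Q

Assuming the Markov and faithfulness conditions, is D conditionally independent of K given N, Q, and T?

We examine all 6 paths between D and K:
Path 1: D → N → K
  N is a chain here and N is conditioned on, so the path is blocked at N.
Path 2: D → N ← T ← C → J ← Q → K
  T is a chain here and T is conditioned on, so the path is blocked at T.
Path 3: D → N ← T → Q → K
  T is a fork here and T is conditioned on, so the path is blocked at T.
Path 4: D → N → J ← C → T → Q → K
  N is a chain here and N is conditioned on, so the path is blocked at N.
Path 5: D → N → J ← Q → K
  N is a chain here and N is conditioned on, so the path is blocked at N.
Path 6: D → N ← Q → K
  Q is a fork here and Q is conditioned on, so the path is blocked at Q.
Since every path is blocked, d-separation holds.

Yes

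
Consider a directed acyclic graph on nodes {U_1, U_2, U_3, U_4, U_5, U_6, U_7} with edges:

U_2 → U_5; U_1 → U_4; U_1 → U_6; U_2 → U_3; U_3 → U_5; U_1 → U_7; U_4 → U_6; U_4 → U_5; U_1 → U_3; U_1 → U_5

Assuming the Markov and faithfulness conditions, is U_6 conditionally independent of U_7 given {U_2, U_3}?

No

Enumerating the 5 paths from U_6 to U_7 and testing each for blocking by {U_2, U_3}:
Path 1: U_6 ← U_4 → U_5 ← U_2 → U_3 ← U_1 → U_7
  U_5 is a collider here and neither U_5 nor any of its descendants is conditioned on, so the collider stays closed — the path is blocked at U_5.
Path 2: U_6 ← U_4 → U_5 ← U_1 → U_7
  U_5 is a collider here and neither U_5 nor any of its descendants is conditioned on, so the collider stays closed — the path is blocked at U_5.
Path 3: U_6 ← U_4 → U_5 ← U_3 ← U_1 → U_7
  U_5 is a collider here and neither U_5 nor any of its descendants is conditioned on, so the collider stays closed — the path is blocked at U_5.
Path 4: U_6 ← U_4 ← U_1 → U_7
  U_4 is a chain and U_4 is not conditioned on; U_1 is a fork and U_1 is not conditioned on — no node blocks this path, so it is active.
Path 5: U_6 ← U_1 → U_7
  U_1 is a fork and U_1 is not conditioned on — no node blocks this path, so it is active.
Because an active path exists, U_6 and U_7 are not d-separated.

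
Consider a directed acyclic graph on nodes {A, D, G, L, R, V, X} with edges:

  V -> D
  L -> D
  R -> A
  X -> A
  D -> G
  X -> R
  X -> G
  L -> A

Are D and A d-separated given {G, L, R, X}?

Yes — D and A are d-separated given {G, L, R, X}.

Enumerating the 3 paths from D to A and testing each for blocking by {G, L, R, X}:
  1. D ← L → A — L:fork[blocks] ⇒ blocked
  2. D → G ← X → R → A — G:collider[open]; X:fork[blocks]; R:chain[blocks] ⇒ blocked
  3. D → G ← X → A — G:collider[open]; X:fork[blocks] ⇒ blocked
Since every path is blocked, d-separation holds.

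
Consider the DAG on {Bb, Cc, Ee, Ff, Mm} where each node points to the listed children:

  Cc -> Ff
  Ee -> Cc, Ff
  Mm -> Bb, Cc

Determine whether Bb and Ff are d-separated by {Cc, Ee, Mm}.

We examine all 2 paths between Bb and Ff:
Path 1: Bb ← Mm → Cc → Ff
  Mm is a fork here and Mm is conditioned on, so the path is blocked at Mm.
Path 2: Bb ← Mm → Cc ← Ee → Ff
  Mm is a fork here and Mm is conditioned on, so the path is blocked at Mm.
All paths are blocked; Bb ⊥ Ff | {Cc, Ee, Mm} holds.

Yes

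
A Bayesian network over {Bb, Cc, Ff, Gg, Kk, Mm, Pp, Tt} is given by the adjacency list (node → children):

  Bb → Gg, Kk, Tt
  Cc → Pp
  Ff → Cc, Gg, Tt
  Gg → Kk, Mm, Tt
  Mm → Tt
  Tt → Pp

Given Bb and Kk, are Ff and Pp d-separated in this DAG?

No — Ff and Pp are not d-separated given {Bb, Kk}.

6 paths connect Ff and Pp; each must be blocked for d-separation to hold:
  1. Ff → Cc → Pp — Cc:chain[open] ⇒ active
  2. Ff → Gg → Mm → Tt → Pp — Gg:chain[open]; Mm:chain[open]; Tt:chain[open] ⇒ active
  3. Ff → Gg ← Bb → Tt → Pp — Gg:collider[open]; Bb:fork[blocks]; Tt:chain[open] ⇒ blocked
  4. Ff → Gg → Tt → Pp — Gg:chain[open]; Tt:chain[open] ⇒ active
  5. Ff → Gg → Kk ← Bb → Tt → Pp — Gg:chain[open]; Kk:collider[open]; Bb:fork[blocks]; Tt:chain[open] ⇒ blocked
  6. Ff → Tt → Pp — Tt:chain[open] ⇒ active
At least one path is unblocked, so d-separation fails.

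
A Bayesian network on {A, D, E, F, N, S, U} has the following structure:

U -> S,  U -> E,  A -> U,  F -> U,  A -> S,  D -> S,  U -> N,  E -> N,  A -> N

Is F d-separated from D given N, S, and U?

4 paths connect F and D; each must be blocked for d-separation to hold:
  1. F → U → E → N ← A → S ← D — U:chain[blocks]; E:chain[open]; N:collider[open]; A:fork[open]; S:collider[open] ⇒ blocked
  2. F → U ← A → S ← D — U:collider[open]; A:fork[open]; S:collider[open] ⇒ active
  3. F → U → N ← A → S ← D — U:chain[blocks]; N:collider[open]; A:fork[open]; S:collider[open] ⇒ blocked
  4. F → U → S ← D — U:chain[blocks]; S:collider[open] ⇒ blocked
Since the path F → U ← A → S ← D is active, F and D are not d-separated given {N, S, U}.

No — F and D are not d-separated given {N, S, U}.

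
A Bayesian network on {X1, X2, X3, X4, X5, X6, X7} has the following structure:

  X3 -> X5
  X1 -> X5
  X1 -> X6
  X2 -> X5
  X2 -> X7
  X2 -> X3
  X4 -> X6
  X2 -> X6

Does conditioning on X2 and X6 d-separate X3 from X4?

Yes

Enumerating the 4 paths from X3 to X4 and testing each for blocking by {X2, X6}:
Path 1: X3 → X5 ← X2 → X6 ← X4
  X5 is a collider here and neither X5 nor any of its descendants is conditioned on, so the collider stays closed — the path is blocked at X5.
Path 2: X3 → X5 ← X1 → X6 ← X4
  X5 is a collider here and neither X5 nor any of its descendants is conditioned on, so the collider stays closed — the path is blocked at X5.
Path 3: X3 ← X2 → X5 ← X1 → X6 ← X4
  X2 is a fork here and X2 is conditioned on, so the path is blocked at X2.
Path 4: X3 ← X2 → X6 ← X4
  X2 is a fork here and X2 is conditioned on, so the path is blocked at X2.
All paths are blocked; X3 ⊥ X4 | {X2, X6} holds.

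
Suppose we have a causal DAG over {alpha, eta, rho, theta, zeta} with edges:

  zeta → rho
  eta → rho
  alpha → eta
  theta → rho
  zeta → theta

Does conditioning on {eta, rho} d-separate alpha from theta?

Enumerating the 2 paths from alpha to theta and testing each for blocking by {eta, rho}:
  1. alpha → eta → rho ← theta — eta:chain[blocks]; rho:collider[open] ⇒ blocked
  2. alpha → eta → rho ← zeta → theta — eta:chain[blocks]; rho:collider[open]; zeta:fork[open] ⇒ blocked
Since every path is blocked, d-separation holds.

Yes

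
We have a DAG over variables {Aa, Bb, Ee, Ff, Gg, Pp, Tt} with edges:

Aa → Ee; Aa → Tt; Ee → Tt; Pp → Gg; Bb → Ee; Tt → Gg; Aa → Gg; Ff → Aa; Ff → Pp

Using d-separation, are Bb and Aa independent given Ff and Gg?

There are 4 undirected paths between Bb and Aa; checking each against the conditioning set {Ff, Gg}:
  1. Bb → Ee ← Aa — Ee:collider[open] ⇒ active
  2. Bb → Ee → Tt → Gg ← Pp ← Ff → Aa — Ee:chain[open]; Tt:chain[open]; Gg:collider[open]; Pp:chain[open]; Ff:fork[blocks] ⇒ blocked
  3. Bb → Ee → Tt → Gg ← Aa — Ee:chain[open]; Tt:chain[open]; Gg:collider[open] ⇒ active
  4. Bb → Ee → Tt ← Aa — Ee:chain[open]; Tt:collider[open] ⇒ active
At least one path is unblocked, so d-separation fails.

No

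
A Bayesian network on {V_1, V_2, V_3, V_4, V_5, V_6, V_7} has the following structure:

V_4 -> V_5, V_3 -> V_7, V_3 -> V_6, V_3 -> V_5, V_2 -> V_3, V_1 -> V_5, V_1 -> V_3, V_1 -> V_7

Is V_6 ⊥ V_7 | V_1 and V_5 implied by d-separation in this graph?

No

We examine all 3 paths between V_6 and V_7:
Path 1: V_6 ← V_3 ← V_1 → V_7
  V_1 is a fork here and V_1 is conditioned on, so the path is blocked at V_1.
Path 2: V_6 ← V_3 → V_5 ← V_1 → V_7
  V_1 is a fork here and V_1 is conditioned on, so the path is blocked at V_1.
Path 3: V_6 ← V_3 → V_7
  V_3 is a fork and V_3 is not conditioned on — no node blocks this path, so it is active.
Because an active path exists, V_6 and V_7 are not d-separated.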